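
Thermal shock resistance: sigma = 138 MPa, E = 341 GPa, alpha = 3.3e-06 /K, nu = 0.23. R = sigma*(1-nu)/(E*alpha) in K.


R = 138*(1-0.23)/(341*1000*3.3e-06) = 94 K

94


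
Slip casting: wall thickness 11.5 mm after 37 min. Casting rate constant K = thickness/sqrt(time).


K = 11.5 / sqrt(37) = 11.5 / 6.0828 = 1.891 mm/min^0.5

1.891


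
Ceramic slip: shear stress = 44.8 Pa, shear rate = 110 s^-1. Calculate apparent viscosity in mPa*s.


eta = tau/gamma * 1000 = 44.8/110 * 1000 = 407.3 mPa*s

407.3


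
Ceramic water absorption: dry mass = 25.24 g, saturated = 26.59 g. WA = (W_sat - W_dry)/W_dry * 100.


WA = (26.59 - 25.24) / 25.24 * 100 = 5.35%

5.35


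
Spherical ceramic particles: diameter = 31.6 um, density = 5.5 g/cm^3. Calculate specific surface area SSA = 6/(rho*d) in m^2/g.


SSA = 6 / (5.5 * 31.6) = 0.035 m^2/g

0.035


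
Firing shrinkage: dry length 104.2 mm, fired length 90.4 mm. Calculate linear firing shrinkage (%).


FS = (104.2 - 90.4) / 104.2 * 100 = 13.24%

13.24


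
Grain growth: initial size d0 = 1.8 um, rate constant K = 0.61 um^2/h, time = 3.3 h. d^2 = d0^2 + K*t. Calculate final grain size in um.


d^2 = 1.8^2 + 0.61*3.3 = 5.253
d = sqrt(5.253) = 2.29 um

2.29


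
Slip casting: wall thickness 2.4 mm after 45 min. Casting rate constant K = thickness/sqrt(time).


K = 2.4 / sqrt(45) = 2.4 / 6.7082 = 0.358 mm/min^0.5

0.358


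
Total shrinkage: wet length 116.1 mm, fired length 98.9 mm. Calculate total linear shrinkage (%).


TS = (116.1 - 98.9) / 116.1 * 100 = 14.81%

14.81


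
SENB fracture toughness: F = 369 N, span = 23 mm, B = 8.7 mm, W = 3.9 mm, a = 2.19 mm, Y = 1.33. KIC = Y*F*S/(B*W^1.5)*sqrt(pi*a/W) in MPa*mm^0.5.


KIC = 1.33*369*23/(8.7*3.9^1.5)*sqrt(pi*2.19/3.9) = 223.75

223.75


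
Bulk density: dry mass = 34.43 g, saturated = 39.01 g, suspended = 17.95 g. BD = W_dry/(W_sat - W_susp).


BD = 34.43 / (39.01 - 17.95) = 34.43 / 21.06 = 1.635 g/cm^3

1.635


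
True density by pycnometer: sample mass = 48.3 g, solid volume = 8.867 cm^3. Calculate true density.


TD = 48.3 / 8.867 = 5.447 g/cm^3

5.447


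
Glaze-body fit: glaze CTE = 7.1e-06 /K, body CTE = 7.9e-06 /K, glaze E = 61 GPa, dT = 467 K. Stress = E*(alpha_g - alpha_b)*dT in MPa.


Stress = 61*1000*(7.1e-06 - 7.9e-06)*467 = -22.8 MPa

-22.8


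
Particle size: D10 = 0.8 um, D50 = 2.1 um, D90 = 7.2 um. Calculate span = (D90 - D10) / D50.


Span = (7.2 - 0.8) / 2.1 = 6.4 / 2.1 = 3.048

3.048


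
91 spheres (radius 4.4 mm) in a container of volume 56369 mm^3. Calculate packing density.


V_sphere = 4/3*pi*4.4^3 = 356.8179 mm^3
Total V = 91*356.8179 = 32470.4289 mm^3
PD = 32470.4289 / 56369 = 0.576

0.576


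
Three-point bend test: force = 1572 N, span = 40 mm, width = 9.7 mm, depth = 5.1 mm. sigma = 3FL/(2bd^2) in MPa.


sigma = 3*1572*40/(2*9.7*5.1^2) = 373.8 MPa

373.8


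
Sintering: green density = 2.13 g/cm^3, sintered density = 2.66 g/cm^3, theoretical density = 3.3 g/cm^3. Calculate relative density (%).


Relative = 2.66 / 3.3 * 100 = 80.6%

80.6


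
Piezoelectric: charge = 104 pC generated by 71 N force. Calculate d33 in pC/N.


d33 = 104 / 71 = 1.5 pC/N

1.5


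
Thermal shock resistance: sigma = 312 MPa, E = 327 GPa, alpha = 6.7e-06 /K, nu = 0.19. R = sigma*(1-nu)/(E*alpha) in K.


R = 312*(1-0.19)/(327*1000*6.7e-06) = 115 K

115


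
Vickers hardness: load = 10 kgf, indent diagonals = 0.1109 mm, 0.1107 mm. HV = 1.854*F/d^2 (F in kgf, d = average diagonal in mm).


d_avg = (0.1109+0.1107)/2 = 0.1108 mm
HV = 1.854*10/0.1108^2 = 1510

1510


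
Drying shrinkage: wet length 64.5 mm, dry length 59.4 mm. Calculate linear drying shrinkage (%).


DS = (64.5 - 59.4) / 64.5 * 100 = 7.91%

7.91


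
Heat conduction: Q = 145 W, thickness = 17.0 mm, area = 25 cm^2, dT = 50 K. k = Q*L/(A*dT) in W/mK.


k = 145*17.0/1000/(25/10000*50) = 19.72 W/mK

19.72


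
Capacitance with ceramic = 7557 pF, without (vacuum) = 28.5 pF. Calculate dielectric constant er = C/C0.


er = 7557 / 28.5 = 265.16

265.16


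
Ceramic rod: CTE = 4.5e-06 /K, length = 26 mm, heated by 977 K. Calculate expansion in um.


dL = 4.5e-06 * 26 * 977 * 1000 = 114.309 um

114.309


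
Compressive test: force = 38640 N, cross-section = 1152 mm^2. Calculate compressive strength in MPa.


CS = 38640 / 1152 = 33.5 MPa

33.5


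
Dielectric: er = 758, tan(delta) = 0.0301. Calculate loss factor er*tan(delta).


Loss = 758 * 0.0301 = 22.816

22.816


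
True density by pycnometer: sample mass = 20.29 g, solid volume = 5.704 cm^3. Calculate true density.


TD = 20.29 / 5.704 = 3.557 g/cm^3

3.557


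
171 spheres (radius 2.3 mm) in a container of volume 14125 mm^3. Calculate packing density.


V_sphere = 4/3*pi*2.3^3 = 50.965 mm^3
Total V = 171*50.965 = 8715.015 mm^3
PD = 8715.015 / 14125 = 0.617

0.617


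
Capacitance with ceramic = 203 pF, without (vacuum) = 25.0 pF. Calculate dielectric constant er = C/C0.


er = 203 / 25.0 = 8.12

8.12


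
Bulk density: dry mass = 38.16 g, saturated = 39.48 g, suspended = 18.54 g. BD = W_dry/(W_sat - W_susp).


BD = 38.16 / (39.48 - 18.54) = 38.16 / 20.94 = 1.822 g/cm^3

1.822


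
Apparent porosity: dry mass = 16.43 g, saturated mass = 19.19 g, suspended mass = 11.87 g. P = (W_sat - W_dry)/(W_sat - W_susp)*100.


P = (19.19 - 16.43) / (19.19 - 11.87) * 100 = 2.76 / 7.32 * 100 = 37.7%

37.7


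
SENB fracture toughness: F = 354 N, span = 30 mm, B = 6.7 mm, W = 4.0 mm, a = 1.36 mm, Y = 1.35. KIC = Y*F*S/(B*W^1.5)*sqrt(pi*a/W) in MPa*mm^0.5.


KIC = 1.35*354*30/(6.7*4.0^1.5)*sqrt(pi*1.36/4.0) = 276.44

276.44


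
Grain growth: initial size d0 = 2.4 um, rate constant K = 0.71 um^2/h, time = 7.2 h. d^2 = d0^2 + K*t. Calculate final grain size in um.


d^2 = 2.4^2 + 0.71*7.2 = 10.872
d = sqrt(10.872) = 3.3 um

3.3


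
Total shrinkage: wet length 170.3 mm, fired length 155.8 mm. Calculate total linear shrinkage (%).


TS = (170.3 - 155.8) / 170.3 * 100 = 8.51%

8.51


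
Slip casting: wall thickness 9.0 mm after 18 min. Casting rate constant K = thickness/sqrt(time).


K = 9.0 / sqrt(18) = 9.0 / 4.2426 = 2.121 mm/min^0.5

2.121


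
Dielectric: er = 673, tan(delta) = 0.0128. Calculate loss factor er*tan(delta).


Loss = 673 * 0.0128 = 8.614

8.614


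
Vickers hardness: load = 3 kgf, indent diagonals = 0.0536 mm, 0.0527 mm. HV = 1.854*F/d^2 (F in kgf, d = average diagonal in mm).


d_avg = (0.0536+0.0527)/2 = 0.05315 mm
HV = 1.854*3/0.05315^2 = 1969

1969


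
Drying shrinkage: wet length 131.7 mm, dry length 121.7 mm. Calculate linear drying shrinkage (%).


DS = (131.7 - 121.7) / 131.7 * 100 = 7.59%

7.59


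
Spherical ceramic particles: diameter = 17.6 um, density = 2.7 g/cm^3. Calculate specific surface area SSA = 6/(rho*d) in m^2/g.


SSA = 6 / (2.7 * 17.6) = 0.126 m^2/g

0.126


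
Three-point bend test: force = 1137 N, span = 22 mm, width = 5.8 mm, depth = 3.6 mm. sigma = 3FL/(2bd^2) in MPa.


sigma = 3*1137*22/(2*5.8*3.6^2) = 499.2 MPa

499.2


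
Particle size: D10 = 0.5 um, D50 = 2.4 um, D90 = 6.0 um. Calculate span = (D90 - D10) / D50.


Span = (6.0 - 0.5) / 2.4 = 5.5 / 2.4 = 2.292

2.292


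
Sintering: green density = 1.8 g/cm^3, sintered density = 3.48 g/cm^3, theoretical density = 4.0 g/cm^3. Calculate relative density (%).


Relative = 3.48 / 4.0 * 100 = 87.0%

87.0


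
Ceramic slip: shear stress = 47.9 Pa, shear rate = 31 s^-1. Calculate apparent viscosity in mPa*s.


eta = tau/gamma * 1000 = 47.9/31 * 1000 = 1545.2 mPa*s

1545.2


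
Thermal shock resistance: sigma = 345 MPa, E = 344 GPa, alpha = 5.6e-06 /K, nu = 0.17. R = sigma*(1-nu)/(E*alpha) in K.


R = 345*(1-0.17)/(344*1000*5.6e-06) = 149 K

149


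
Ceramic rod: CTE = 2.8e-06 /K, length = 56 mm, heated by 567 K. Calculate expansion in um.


dL = 2.8e-06 * 56 * 567 * 1000 = 88.906 um

88.906


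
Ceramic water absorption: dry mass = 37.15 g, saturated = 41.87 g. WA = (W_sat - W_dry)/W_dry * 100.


WA = (41.87 - 37.15) / 37.15 * 100 = 12.71%

12.71


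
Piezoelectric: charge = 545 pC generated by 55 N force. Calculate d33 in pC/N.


d33 = 545 / 55 = 9.9 pC/N

9.9


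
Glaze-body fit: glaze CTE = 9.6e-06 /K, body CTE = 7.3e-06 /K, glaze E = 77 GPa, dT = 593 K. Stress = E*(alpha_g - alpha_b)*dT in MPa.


Stress = 77*1000*(9.6e-06 - 7.3e-06)*593 = 105.0 MPa

105.0


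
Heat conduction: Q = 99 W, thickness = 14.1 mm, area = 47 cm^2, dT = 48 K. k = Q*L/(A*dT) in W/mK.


k = 99*14.1/1000/(47/10000*48) = 6.19 W/mK

6.19


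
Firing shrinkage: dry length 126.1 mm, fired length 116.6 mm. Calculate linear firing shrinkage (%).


FS = (126.1 - 116.6) / 126.1 * 100 = 7.53%

7.53


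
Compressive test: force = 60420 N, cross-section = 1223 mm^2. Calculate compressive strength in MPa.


CS = 60420 / 1223 = 49.4 MPa

49.4


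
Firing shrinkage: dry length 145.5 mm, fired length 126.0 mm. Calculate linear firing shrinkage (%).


FS = (145.5 - 126.0) / 145.5 * 100 = 13.4%

13.4


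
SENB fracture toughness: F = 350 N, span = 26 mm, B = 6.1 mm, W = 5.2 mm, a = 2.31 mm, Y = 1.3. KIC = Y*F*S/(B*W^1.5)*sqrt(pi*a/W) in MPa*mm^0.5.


KIC = 1.3*350*26/(6.1*5.2^1.5)*sqrt(pi*2.31/5.2) = 193.21

193.21


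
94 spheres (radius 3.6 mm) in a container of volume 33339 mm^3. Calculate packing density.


V_sphere = 4/3*pi*3.6^3 = 195.4322 mm^3
Total V = 94*195.4322 = 18370.6268 mm^3
PD = 18370.6268 / 33339 = 0.551

0.551


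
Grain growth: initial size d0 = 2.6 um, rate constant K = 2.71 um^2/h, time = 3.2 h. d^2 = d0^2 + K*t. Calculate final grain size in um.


d^2 = 2.6^2 + 2.71*3.2 = 15.432
d = sqrt(15.432) = 3.93 um

3.93


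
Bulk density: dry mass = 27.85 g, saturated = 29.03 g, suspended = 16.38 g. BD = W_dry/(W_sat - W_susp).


BD = 27.85 / (29.03 - 16.38) = 27.85 / 12.65 = 2.202 g/cm^3

2.202


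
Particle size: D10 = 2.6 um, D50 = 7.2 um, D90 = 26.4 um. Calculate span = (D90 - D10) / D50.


Span = (26.4 - 2.6) / 7.2 = 23.8 / 7.2 = 3.306

3.306


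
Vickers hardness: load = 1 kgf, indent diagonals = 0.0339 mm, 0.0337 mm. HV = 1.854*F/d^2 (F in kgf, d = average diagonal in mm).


d_avg = (0.0339+0.0337)/2 = 0.0338 mm
HV = 1.854*1/0.0338^2 = 1623

1623


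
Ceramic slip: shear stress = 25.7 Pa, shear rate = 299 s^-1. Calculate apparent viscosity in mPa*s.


eta = tau/gamma * 1000 = 25.7/299 * 1000 = 86.0 mPa*s

86.0


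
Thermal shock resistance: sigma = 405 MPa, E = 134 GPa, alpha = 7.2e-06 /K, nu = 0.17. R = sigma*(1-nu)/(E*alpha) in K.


R = 405*(1-0.17)/(134*1000*7.2e-06) = 348 K

348


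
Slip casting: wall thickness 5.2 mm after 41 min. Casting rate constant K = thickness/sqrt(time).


K = 5.2 / sqrt(41) = 5.2 / 6.4031 = 0.812 mm/min^0.5

0.812


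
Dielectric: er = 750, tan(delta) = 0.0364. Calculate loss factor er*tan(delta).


Loss = 750 * 0.0364 = 27.3

27.3


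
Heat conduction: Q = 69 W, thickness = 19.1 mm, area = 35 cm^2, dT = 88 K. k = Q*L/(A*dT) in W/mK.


k = 69*19.1/1000/(35/10000*88) = 4.28 W/mK

4.28


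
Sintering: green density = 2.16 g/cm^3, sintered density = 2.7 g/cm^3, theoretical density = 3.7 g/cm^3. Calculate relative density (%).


Relative = 2.7 / 3.7 * 100 = 73.0%

73.0


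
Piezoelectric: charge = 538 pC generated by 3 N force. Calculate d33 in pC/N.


d33 = 538 / 3 = 179.3 pC/N

179.3


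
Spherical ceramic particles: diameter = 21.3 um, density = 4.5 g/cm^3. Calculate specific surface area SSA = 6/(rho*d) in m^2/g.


SSA = 6 / (4.5 * 21.3) = 0.063 m^2/g

0.063


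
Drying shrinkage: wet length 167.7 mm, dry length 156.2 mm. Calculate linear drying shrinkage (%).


DS = (167.7 - 156.2) / 167.7 * 100 = 6.86%

6.86


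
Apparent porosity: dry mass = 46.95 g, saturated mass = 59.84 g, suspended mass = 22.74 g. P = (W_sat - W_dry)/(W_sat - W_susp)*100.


P = (59.84 - 46.95) / (59.84 - 22.74) * 100 = 12.89 / 37.1 * 100 = 34.7%

34.7


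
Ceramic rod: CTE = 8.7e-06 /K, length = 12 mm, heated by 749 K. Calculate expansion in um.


dL = 8.7e-06 * 12 * 749 * 1000 = 78.196 um

78.196


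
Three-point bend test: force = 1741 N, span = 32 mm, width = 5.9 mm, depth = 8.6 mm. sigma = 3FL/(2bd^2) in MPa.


sigma = 3*1741*32/(2*5.9*8.6^2) = 191.5 MPa

191.5


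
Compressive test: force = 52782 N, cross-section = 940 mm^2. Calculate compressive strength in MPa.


CS = 52782 / 940 = 56.2 MPa

56.2


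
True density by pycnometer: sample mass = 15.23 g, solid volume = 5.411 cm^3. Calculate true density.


TD = 15.23 / 5.411 = 2.815 g/cm^3

2.815


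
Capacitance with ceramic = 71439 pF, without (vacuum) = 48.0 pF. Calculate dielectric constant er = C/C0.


er = 71439 / 48.0 = 1488.31

1488.31


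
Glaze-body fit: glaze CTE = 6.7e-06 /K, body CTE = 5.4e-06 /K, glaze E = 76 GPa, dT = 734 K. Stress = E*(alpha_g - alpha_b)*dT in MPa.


Stress = 76*1000*(6.7e-06 - 5.4e-06)*734 = 72.5 MPa

72.5


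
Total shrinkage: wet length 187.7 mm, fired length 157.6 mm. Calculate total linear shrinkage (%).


TS = (187.7 - 157.6) / 187.7 * 100 = 16.04%

16.04


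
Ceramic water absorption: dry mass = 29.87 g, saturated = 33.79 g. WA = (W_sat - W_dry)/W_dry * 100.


WA = (33.79 - 29.87) / 29.87 * 100 = 13.12%

13.12


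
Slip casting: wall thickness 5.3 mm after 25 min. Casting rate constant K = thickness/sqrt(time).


K = 5.3 / sqrt(25) = 5.3 / 5.0 = 1.06 mm/min^0.5

1.06


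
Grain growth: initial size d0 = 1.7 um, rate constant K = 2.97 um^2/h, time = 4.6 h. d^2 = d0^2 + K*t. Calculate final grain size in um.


d^2 = 1.7^2 + 2.97*4.6 = 16.552
d = sqrt(16.552) = 4.07 um

4.07


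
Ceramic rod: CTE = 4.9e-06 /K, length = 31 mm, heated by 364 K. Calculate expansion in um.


dL = 4.9e-06 * 31 * 364 * 1000 = 55.292 um

55.292


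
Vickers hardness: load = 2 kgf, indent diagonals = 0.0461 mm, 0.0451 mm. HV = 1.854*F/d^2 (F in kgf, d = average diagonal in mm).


d_avg = (0.0461+0.0451)/2 = 0.0456 mm
HV = 1.854*2/0.0456^2 = 1783

1783


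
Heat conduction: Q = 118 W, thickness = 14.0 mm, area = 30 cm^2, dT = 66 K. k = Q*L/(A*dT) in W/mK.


k = 118*14.0/1000/(30/10000*66) = 8.34 W/mK

8.34


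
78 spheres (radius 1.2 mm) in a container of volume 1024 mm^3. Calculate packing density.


V_sphere = 4/3*pi*1.2^3 = 7.2382 mm^3
Total V = 78*7.2382 = 564.5796 mm^3
PD = 564.5796 / 1024 = 0.551

0.551


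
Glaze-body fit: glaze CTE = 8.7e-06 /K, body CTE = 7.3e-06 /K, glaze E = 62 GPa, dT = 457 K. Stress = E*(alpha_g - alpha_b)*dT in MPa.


Stress = 62*1000*(8.7e-06 - 7.3e-06)*457 = 39.7 MPa

39.7


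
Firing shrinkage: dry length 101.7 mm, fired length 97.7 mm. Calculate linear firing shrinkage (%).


FS = (101.7 - 97.7) / 101.7 * 100 = 3.93%

3.93


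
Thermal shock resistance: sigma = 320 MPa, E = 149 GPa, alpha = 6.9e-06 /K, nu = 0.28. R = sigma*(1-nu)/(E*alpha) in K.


R = 320*(1-0.28)/(149*1000*6.9e-06) = 224 K

224


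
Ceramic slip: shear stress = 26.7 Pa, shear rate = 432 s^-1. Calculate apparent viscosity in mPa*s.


eta = tau/gamma * 1000 = 26.7/432 * 1000 = 61.8 mPa*s

61.8


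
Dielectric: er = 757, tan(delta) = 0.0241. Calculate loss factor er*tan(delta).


Loss = 757 * 0.0241 = 18.244

18.244


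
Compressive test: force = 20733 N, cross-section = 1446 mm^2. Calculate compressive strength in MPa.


CS = 20733 / 1446 = 14.3 MPa

14.3


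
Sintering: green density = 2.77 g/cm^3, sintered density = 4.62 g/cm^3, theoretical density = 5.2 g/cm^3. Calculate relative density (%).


Relative = 4.62 / 5.2 * 100 = 88.8%

88.8


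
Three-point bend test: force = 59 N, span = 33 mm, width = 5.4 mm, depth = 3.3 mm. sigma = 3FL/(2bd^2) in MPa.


sigma = 3*59*33/(2*5.4*3.3^2) = 49.7 MPa

49.7


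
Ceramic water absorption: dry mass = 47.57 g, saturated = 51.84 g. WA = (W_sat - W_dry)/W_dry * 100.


WA = (51.84 - 47.57) / 47.57 * 100 = 8.98%

8.98


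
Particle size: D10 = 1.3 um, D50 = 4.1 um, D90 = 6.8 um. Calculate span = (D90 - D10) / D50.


Span = (6.8 - 1.3) / 4.1 = 5.5 / 4.1 = 1.341

1.341


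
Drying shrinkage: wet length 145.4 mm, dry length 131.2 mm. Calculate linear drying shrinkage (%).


DS = (145.4 - 131.2) / 145.4 * 100 = 9.77%

9.77


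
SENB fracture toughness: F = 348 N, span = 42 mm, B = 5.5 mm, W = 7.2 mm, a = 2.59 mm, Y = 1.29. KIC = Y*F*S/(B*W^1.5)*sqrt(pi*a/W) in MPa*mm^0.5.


KIC = 1.29*348*42/(5.5*7.2^1.5)*sqrt(pi*2.59/7.2) = 188.63

188.63


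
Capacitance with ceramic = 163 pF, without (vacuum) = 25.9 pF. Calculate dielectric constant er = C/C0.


er = 163 / 25.9 = 6.29

6.29


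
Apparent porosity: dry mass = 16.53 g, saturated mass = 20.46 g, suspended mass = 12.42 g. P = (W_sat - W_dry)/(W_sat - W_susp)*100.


P = (20.46 - 16.53) / (20.46 - 12.42) * 100 = 3.93 / 8.04 * 100 = 48.9%

48.9


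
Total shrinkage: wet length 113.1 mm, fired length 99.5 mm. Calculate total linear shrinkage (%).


TS = (113.1 - 99.5) / 113.1 * 100 = 12.02%

12.02


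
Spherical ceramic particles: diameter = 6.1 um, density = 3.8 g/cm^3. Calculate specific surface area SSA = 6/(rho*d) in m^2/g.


SSA = 6 / (3.8 * 6.1) = 0.259 m^2/g

0.259


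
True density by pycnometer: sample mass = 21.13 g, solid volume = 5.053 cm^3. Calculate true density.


TD = 21.13 / 5.053 = 4.182 g/cm^3

4.182


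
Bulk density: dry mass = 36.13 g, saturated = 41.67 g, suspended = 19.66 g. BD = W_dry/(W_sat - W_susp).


BD = 36.13 / (41.67 - 19.66) = 36.13 / 22.01 = 1.642 g/cm^3

1.642


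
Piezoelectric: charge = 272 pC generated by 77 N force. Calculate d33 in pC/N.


d33 = 272 / 77 = 3.5 pC/N

3.5


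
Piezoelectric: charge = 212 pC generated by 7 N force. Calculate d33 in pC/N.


d33 = 212 / 7 = 30.3 pC/N

30.3


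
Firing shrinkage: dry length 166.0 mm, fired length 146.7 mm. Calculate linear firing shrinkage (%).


FS = (166.0 - 146.7) / 166.0 * 100 = 11.63%

11.63


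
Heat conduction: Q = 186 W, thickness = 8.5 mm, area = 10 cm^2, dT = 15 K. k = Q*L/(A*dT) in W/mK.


k = 186*8.5/1000/(10/10000*15) = 105.4 W/mK

105.4


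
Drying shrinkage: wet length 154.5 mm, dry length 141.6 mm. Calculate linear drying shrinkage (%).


DS = (154.5 - 141.6) / 154.5 * 100 = 8.35%

8.35


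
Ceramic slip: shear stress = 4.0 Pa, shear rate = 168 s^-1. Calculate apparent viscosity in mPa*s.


eta = tau/gamma * 1000 = 4.0/168 * 1000 = 23.8 mPa*s

23.8


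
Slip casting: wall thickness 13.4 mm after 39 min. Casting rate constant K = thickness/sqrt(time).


K = 13.4 / sqrt(39) = 13.4 / 6.245 = 2.146 mm/min^0.5

2.146


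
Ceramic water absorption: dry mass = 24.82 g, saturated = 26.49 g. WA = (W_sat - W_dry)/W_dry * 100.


WA = (26.49 - 24.82) / 24.82 * 100 = 6.73%

6.73


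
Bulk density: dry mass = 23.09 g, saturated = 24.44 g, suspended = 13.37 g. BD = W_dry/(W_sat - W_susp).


BD = 23.09 / (24.44 - 13.37) = 23.09 / 11.07 = 2.086 g/cm^3

2.086


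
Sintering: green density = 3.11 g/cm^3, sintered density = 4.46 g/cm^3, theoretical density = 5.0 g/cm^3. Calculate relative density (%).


Relative = 4.46 / 5.0 * 100 = 89.2%

89.2


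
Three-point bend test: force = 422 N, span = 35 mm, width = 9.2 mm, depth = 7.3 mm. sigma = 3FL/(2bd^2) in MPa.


sigma = 3*422*35/(2*9.2*7.3^2) = 45.2 MPa

45.2


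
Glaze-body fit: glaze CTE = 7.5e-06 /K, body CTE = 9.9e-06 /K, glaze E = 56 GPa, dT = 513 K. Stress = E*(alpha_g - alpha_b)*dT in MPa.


Stress = 56*1000*(7.5e-06 - 9.9e-06)*513 = -68.9 MPa

-68.9


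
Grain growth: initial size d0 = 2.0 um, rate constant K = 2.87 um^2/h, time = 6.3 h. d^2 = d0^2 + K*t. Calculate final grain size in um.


d^2 = 2.0^2 + 2.87*6.3 = 22.081
d = sqrt(22.081) = 4.7 um

4.7


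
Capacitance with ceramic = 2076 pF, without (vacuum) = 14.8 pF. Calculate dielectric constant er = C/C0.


er = 2076 / 14.8 = 140.27

140.27


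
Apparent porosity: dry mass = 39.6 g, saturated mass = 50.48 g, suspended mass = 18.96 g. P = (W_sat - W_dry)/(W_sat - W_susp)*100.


P = (50.48 - 39.6) / (50.48 - 18.96) * 100 = 10.88 / 31.52 * 100 = 34.5%

34.5


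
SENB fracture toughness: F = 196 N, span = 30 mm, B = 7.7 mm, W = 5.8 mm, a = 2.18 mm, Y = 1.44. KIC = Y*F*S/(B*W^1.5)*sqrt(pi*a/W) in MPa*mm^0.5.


KIC = 1.44*196*30/(7.7*5.8^1.5)*sqrt(pi*2.18/5.8) = 85.55

85.55


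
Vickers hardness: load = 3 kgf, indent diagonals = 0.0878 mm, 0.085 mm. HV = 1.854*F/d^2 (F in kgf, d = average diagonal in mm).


d_avg = (0.0878+0.085)/2 = 0.0864 mm
HV = 1.854*3/0.0864^2 = 745

745


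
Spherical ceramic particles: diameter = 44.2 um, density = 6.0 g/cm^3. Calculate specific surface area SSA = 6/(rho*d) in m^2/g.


SSA = 6 / (6.0 * 44.2) = 0.023 m^2/g

0.023


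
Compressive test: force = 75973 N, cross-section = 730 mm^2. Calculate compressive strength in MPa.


CS = 75973 / 730 = 104.1 MPa

104.1


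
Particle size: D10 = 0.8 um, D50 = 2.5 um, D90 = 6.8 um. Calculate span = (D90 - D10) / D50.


Span = (6.8 - 0.8) / 2.5 = 6.0 / 2.5 = 2.4

2.4


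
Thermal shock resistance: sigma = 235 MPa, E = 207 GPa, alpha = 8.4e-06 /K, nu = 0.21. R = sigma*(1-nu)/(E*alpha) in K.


R = 235*(1-0.21)/(207*1000*8.4e-06) = 107 K

107


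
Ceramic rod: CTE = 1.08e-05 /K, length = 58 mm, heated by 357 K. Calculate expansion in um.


dL = 1.08e-05 * 58 * 357 * 1000 = 223.625 um

223.625


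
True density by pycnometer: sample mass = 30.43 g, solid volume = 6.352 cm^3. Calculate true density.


TD = 30.43 / 6.352 = 4.791 g/cm^3

4.791


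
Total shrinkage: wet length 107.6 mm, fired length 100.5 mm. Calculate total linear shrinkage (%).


TS = (107.6 - 100.5) / 107.6 * 100 = 6.6%

6.6


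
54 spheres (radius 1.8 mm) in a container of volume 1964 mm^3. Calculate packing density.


V_sphere = 4/3*pi*1.8^3 = 24.429 mm^3
Total V = 54*24.429 = 1319.166 mm^3
PD = 1319.166 / 1964 = 0.672

0.672


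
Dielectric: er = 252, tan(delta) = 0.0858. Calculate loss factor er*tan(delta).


Loss = 252 * 0.0858 = 21.622

21.622


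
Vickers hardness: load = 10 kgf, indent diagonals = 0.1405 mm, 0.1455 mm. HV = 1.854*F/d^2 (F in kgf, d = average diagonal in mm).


d_avg = (0.1405+0.1455)/2 = 0.143 mm
HV = 1.854*10/0.143^2 = 907

907


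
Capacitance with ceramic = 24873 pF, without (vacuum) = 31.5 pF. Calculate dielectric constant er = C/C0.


er = 24873 / 31.5 = 789.62

789.62


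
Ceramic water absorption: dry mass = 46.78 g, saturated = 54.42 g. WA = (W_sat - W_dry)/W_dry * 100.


WA = (54.42 - 46.78) / 46.78 * 100 = 16.33%

16.33


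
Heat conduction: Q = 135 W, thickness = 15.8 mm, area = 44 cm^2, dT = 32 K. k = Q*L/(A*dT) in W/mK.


k = 135*15.8/1000/(44/10000*32) = 15.15 W/mK

15.15


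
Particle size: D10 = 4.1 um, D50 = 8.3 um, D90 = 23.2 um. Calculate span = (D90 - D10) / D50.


Span = (23.2 - 4.1) / 8.3 = 19.1 / 8.3 = 2.301

2.301


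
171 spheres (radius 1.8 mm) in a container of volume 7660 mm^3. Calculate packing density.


V_sphere = 4/3*pi*1.8^3 = 24.429 mm^3
Total V = 171*24.429 = 4177.359 mm^3
PD = 4177.359 / 7660 = 0.545

0.545


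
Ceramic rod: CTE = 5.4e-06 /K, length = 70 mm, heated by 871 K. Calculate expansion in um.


dL = 5.4e-06 * 70 * 871 * 1000 = 329.238 um

329.238


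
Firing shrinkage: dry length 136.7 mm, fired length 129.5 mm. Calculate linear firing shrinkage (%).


FS = (136.7 - 129.5) / 136.7 * 100 = 5.27%

5.27


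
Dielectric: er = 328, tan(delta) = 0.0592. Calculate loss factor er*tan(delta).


Loss = 328 * 0.0592 = 19.418

19.418


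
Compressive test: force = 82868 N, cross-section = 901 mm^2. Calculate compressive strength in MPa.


CS = 82868 / 901 = 92.0 MPa

92.0


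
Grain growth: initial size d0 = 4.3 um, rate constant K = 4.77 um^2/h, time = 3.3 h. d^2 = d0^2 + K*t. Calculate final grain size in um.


d^2 = 4.3^2 + 4.77*3.3 = 34.231
d = sqrt(34.231) = 5.85 um

5.85


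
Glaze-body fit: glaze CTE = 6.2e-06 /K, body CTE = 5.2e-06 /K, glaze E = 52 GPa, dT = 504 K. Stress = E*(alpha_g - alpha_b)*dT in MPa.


Stress = 52*1000*(6.2e-06 - 5.2e-06)*504 = 26.2 MPa

26.2


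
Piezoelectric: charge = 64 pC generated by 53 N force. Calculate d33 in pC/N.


d33 = 64 / 53 = 1.2 pC/N

1.2


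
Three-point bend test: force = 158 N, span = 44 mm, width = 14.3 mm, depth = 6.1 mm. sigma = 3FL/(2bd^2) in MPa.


sigma = 3*158*44/(2*14.3*6.1^2) = 19.6 MPa

19.6


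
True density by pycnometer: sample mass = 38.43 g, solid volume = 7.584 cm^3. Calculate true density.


TD = 38.43 / 7.584 = 5.067 g/cm^3

5.067


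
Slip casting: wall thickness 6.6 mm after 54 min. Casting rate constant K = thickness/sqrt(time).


K = 6.6 / sqrt(54) = 6.6 / 7.3485 = 0.898 mm/min^0.5

0.898


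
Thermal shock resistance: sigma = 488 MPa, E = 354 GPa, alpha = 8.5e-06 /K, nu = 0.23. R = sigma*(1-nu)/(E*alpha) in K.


R = 488*(1-0.23)/(354*1000*8.5e-06) = 125 K

125


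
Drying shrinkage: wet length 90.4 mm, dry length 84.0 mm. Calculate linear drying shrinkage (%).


DS = (90.4 - 84.0) / 90.4 * 100 = 7.08%

7.08


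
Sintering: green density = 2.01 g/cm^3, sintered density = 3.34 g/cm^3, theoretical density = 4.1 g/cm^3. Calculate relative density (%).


Relative = 3.34 / 4.1 * 100 = 81.5%

81.5


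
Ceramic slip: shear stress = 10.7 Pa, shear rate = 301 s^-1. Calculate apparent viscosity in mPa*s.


eta = tau/gamma * 1000 = 10.7/301 * 1000 = 35.5 mPa*s

35.5


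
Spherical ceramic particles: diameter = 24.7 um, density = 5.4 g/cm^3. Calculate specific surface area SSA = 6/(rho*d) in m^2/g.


SSA = 6 / (5.4 * 24.7) = 0.045 m^2/g

0.045


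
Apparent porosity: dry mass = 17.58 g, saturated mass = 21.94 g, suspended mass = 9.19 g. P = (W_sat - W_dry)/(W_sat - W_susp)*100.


P = (21.94 - 17.58) / (21.94 - 9.19) * 100 = 4.36 / 12.75 * 100 = 34.2%

34.2


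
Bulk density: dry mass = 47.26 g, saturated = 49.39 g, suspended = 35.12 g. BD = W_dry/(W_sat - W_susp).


BD = 47.26 / (49.39 - 35.12) = 47.26 / 14.27 = 3.312 g/cm^3

3.312


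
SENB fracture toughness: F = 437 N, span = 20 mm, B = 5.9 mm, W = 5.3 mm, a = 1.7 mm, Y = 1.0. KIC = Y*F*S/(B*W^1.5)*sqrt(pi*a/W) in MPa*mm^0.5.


KIC = 1.0*437*20/(5.9*5.3^1.5)*sqrt(pi*1.7/5.3) = 121.87

121.87


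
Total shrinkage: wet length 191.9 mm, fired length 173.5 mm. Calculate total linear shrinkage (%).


TS = (191.9 - 173.5) / 191.9 * 100 = 9.59%

9.59


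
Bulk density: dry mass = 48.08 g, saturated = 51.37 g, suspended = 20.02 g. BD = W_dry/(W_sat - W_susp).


BD = 48.08 / (51.37 - 20.02) = 48.08 / 31.35 = 1.534 g/cm^3

1.534


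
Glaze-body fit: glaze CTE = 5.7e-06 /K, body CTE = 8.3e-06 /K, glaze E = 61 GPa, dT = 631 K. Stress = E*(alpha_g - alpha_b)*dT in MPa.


Stress = 61*1000*(5.7e-06 - 8.3e-06)*631 = -100.1 MPa

-100.1


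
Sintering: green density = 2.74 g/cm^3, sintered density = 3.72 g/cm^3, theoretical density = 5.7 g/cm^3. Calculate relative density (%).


Relative = 3.72 / 5.7 * 100 = 65.3%

65.3


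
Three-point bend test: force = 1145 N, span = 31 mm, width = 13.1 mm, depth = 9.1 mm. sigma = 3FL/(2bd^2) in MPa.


sigma = 3*1145*31/(2*13.1*9.1^2) = 49.1 MPa

49.1


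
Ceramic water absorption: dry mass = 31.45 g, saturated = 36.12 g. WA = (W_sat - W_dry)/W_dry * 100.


WA = (36.12 - 31.45) / 31.45 * 100 = 14.85%

14.85


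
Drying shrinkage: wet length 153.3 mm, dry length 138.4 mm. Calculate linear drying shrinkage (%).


DS = (153.3 - 138.4) / 153.3 * 100 = 9.72%

9.72


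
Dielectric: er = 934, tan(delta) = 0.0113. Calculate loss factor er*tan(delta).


Loss = 934 * 0.0113 = 10.554

10.554


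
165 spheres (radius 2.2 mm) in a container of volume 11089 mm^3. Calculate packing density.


V_sphere = 4/3*pi*2.2^3 = 44.6022 mm^3
Total V = 165*44.6022 = 7359.363 mm^3
PD = 7359.363 / 11089 = 0.664

0.664


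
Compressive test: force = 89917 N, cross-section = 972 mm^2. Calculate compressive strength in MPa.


CS = 89917 / 972 = 92.5 MPa

92.5


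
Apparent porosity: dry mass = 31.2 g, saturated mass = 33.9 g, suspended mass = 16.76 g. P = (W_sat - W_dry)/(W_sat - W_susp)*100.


P = (33.9 - 31.2) / (33.9 - 16.76) * 100 = 2.7 / 17.14 * 100 = 15.8%

15.8


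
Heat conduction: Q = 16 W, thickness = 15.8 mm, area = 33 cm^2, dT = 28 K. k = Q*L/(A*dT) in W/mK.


k = 16*15.8/1000/(33/10000*28) = 2.74 W/mK

2.74


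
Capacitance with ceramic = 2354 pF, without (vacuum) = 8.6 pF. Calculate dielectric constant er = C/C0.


er = 2354 / 8.6 = 273.72

273.72


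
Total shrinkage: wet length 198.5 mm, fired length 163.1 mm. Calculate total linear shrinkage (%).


TS = (198.5 - 163.1) / 198.5 * 100 = 17.83%

17.83


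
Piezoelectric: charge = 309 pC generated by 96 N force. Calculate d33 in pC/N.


d33 = 309 / 96 = 3.2 pC/N

3.2


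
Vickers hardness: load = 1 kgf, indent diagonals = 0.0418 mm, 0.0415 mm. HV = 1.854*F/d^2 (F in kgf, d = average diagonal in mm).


d_avg = (0.0418+0.0415)/2 = 0.04165 mm
HV = 1.854*1/0.04165^2 = 1069

1069


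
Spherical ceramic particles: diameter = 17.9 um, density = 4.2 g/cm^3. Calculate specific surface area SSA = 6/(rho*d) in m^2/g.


SSA = 6 / (4.2 * 17.9) = 0.08 m^2/g

0.08


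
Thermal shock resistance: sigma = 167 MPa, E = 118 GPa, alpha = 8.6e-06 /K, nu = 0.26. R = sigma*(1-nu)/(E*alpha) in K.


R = 167*(1-0.26)/(118*1000*8.6e-06) = 122 K

122


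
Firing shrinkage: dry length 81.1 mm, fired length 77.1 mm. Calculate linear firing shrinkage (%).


FS = (81.1 - 77.1) / 81.1 * 100 = 4.93%

4.93


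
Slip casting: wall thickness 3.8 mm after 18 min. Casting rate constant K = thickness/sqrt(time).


K = 3.8 / sqrt(18) = 3.8 / 4.2426 = 0.896 mm/min^0.5

0.896


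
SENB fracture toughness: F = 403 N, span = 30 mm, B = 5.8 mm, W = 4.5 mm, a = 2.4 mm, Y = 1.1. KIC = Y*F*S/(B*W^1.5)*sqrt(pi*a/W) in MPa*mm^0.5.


KIC = 1.1*403*30/(5.8*4.5^1.5)*sqrt(pi*2.4/4.5) = 310.92

310.92


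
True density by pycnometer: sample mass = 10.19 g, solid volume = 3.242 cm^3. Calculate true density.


TD = 10.19 / 3.242 = 3.143 g/cm^3

3.143


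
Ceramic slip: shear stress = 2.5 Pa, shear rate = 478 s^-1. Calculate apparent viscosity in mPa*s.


eta = tau/gamma * 1000 = 2.5/478 * 1000 = 5.2 mPa*s

5.2


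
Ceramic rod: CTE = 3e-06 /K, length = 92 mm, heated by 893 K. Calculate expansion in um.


dL = 3e-06 * 92 * 893 * 1000 = 246.468 um

246.468


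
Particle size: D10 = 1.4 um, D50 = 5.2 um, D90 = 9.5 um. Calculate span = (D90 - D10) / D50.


Span = (9.5 - 1.4) / 5.2 = 8.1 / 5.2 = 1.558

1.558


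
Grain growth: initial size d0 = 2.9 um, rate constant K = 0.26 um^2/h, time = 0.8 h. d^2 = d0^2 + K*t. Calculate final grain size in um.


d^2 = 2.9^2 + 0.26*0.8 = 8.618
d = sqrt(8.618) = 2.94 um

2.94


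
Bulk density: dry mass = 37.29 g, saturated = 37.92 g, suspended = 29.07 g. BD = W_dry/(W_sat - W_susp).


BD = 37.29 / (37.92 - 29.07) = 37.29 / 8.85 = 4.214 g/cm^3

4.214


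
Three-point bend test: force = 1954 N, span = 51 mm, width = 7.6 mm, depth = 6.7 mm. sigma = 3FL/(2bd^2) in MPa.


sigma = 3*1954*51/(2*7.6*6.7^2) = 438.1 MPa

438.1


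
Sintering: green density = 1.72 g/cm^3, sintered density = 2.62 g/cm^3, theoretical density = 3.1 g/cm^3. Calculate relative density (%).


Relative = 2.62 / 3.1 * 100 = 84.5%

84.5


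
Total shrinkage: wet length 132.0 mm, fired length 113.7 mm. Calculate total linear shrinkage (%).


TS = (132.0 - 113.7) / 132.0 * 100 = 13.86%

13.86


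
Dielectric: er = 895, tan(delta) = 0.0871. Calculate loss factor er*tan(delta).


Loss = 895 * 0.0871 = 77.955

77.955


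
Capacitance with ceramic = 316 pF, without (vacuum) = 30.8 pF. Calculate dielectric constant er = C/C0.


er = 316 / 30.8 = 10.26

10.26


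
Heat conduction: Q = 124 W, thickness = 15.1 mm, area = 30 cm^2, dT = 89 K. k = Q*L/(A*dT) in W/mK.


k = 124*15.1/1000/(30/10000*89) = 7.01 W/mK

7.01


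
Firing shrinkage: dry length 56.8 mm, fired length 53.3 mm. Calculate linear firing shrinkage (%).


FS = (56.8 - 53.3) / 56.8 * 100 = 6.16%

6.16


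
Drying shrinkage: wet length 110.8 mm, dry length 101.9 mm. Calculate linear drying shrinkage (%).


DS = (110.8 - 101.9) / 110.8 * 100 = 8.03%

8.03


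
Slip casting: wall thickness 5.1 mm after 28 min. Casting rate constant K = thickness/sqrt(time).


K = 5.1 / sqrt(28) = 5.1 / 5.2915 = 0.964 mm/min^0.5

0.964


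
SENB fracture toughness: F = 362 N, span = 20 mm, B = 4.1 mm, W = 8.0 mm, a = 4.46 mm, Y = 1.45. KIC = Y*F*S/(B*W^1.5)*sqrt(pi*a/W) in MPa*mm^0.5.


KIC = 1.45*362*20/(4.1*8.0^1.5)*sqrt(pi*4.46/8.0) = 149.76

149.76


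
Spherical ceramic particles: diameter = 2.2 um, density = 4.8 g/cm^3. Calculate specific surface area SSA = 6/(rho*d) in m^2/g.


SSA = 6 / (4.8 * 2.2) = 0.568 m^2/g

0.568


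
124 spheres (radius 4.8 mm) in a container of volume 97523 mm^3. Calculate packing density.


V_sphere = 4/3*pi*4.8^3 = 463.2467 mm^3
Total V = 124*463.2467 = 57442.5908 mm^3
PD = 57442.5908 / 97523 = 0.589

0.589


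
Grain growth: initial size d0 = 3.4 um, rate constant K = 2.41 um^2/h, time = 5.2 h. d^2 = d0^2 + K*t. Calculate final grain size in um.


d^2 = 3.4^2 + 2.41*5.2 = 24.092
d = sqrt(24.092) = 4.91 um

4.91


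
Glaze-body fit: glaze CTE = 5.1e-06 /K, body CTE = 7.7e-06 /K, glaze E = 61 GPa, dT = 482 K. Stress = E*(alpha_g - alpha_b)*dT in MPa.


Stress = 61*1000*(5.1e-06 - 7.7e-06)*482 = -76.4 MPa

-76.4


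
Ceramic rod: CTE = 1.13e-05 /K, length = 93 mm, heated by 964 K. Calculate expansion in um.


dL = 1.13e-05 * 93 * 964 * 1000 = 1013.068 um

1013.068


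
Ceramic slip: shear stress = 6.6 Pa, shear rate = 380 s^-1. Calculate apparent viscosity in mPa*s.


eta = tau/gamma * 1000 = 6.6/380 * 1000 = 17.4 mPa*s

17.4


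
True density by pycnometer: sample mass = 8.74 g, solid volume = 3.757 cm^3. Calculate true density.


TD = 8.74 / 3.757 = 2.326 g/cm^3

2.326


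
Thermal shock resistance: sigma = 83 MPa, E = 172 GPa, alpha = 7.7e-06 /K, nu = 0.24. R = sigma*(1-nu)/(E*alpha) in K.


R = 83*(1-0.24)/(172*1000*7.7e-06) = 48 K

48


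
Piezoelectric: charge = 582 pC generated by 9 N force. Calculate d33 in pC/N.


d33 = 582 / 9 = 64.7 pC/N

64.7


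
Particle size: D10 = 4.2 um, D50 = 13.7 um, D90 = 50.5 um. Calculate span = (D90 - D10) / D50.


Span = (50.5 - 4.2) / 13.7 = 46.3 / 13.7 = 3.38

3.38


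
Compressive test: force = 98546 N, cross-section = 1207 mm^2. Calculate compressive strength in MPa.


CS = 98546 / 1207 = 81.6 MPa

81.6


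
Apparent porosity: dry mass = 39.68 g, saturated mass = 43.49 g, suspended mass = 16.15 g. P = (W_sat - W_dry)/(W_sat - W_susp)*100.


P = (43.49 - 39.68) / (43.49 - 16.15) * 100 = 3.81 / 27.34 * 100 = 13.9%

13.9


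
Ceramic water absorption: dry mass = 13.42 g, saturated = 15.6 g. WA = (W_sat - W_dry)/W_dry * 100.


WA = (15.6 - 13.42) / 13.42 * 100 = 16.24%

16.24


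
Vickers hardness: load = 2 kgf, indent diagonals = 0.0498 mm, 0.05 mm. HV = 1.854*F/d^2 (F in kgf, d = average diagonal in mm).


d_avg = (0.0498+0.05)/2 = 0.0499 mm
HV = 1.854*2/0.0499^2 = 1489

1489


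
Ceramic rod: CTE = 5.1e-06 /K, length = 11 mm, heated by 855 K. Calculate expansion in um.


dL = 5.1e-06 * 11 * 855 * 1000 = 47.966 um

47.966


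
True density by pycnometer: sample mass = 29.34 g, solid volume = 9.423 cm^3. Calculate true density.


TD = 29.34 / 9.423 = 3.114 g/cm^3

3.114


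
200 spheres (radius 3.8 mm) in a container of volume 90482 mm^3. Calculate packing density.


V_sphere = 4/3*pi*3.8^3 = 229.8473 mm^3
Total V = 200*229.8473 = 45969.46 mm^3
PD = 45969.46 / 90482 = 0.508

0.508


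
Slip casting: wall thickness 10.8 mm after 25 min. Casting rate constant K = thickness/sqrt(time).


K = 10.8 / sqrt(25) = 10.8 / 5.0 = 2.16 mm/min^0.5

2.16


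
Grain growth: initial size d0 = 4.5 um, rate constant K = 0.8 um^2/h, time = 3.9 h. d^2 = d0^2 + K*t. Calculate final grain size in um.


d^2 = 4.5^2 + 0.8*3.9 = 23.37
d = sqrt(23.37) = 4.83 um

4.83


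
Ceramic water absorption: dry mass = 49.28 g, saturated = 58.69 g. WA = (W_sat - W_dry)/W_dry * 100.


WA = (58.69 - 49.28) / 49.28 * 100 = 19.09%

19.09


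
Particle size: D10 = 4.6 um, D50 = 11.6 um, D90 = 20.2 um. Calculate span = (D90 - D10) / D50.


Span = (20.2 - 4.6) / 11.6 = 15.6 / 11.6 = 1.345

1.345


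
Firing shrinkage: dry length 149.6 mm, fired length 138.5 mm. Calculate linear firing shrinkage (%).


FS = (149.6 - 138.5) / 149.6 * 100 = 7.42%

7.42


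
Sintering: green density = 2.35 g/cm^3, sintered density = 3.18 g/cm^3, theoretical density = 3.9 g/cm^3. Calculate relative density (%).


Relative = 3.18 / 3.9 * 100 = 81.5%

81.5


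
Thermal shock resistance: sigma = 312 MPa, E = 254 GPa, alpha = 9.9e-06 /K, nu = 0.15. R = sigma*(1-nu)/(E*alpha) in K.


R = 312*(1-0.15)/(254*1000*9.9e-06) = 105 K

105


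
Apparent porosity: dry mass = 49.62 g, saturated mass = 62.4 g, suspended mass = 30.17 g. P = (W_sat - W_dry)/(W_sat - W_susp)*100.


P = (62.4 - 49.62) / (62.4 - 30.17) * 100 = 12.78 / 32.23 * 100 = 39.7%

39.7


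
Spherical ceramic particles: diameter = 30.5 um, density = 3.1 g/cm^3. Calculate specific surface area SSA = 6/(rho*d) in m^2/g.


SSA = 6 / (3.1 * 30.5) = 0.063 m^2/g

0.063


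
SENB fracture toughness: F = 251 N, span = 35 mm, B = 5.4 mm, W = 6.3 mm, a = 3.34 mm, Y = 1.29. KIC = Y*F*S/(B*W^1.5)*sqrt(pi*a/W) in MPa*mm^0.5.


KIC = 1.29*251*35/(5.4*6.3^1.5)*sqrt(pi*3.34/6.3) = 171.28

171.28


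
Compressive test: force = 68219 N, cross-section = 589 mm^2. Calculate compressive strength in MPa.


CS = 68219 / 589 = 115.8 MPa

115.8


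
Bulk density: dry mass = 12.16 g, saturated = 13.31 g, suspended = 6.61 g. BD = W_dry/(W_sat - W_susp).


BD = 12.16 / (13.31 - 6.61) = 12.16 / 6.7 = 1.815 g/cm^3

1.815


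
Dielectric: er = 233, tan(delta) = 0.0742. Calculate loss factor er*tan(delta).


Loss = 233 * 0.0742 = 17.289

17.289


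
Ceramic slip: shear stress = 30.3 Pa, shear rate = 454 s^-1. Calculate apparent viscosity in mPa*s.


eta = tau/gamma * 1000 = 30.3/454 * 1000 = 66.7 mPa*s

66.7


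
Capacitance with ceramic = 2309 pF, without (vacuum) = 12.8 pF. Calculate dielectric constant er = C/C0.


er = 2309 / 12.8 = 180.39

180.39


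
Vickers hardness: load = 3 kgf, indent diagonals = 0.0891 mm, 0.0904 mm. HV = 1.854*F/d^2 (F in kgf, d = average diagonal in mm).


d_avg = (0.0891+0.0904)/2 = 0.08975 mm
HV = 1.854*3/0.08975^2 = 690

690


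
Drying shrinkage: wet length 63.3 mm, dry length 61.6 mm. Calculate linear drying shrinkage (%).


DS = (63.3 - 61.6) / 63.3 * 100 = 2.69%

2.69


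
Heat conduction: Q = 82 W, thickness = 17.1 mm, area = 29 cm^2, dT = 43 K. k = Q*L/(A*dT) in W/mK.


k = 82*17.1/1000/(29/10000*43) = 11.24 W/mK

11.24


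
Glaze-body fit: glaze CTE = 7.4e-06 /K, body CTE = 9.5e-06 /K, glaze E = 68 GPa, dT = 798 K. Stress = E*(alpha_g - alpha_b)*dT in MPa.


Stress = 68*1000*(7.4e-06 - 9.5e-06)*798 = -114.0 MPa

-114.0


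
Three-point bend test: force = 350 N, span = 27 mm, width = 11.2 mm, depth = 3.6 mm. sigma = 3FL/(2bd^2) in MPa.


sigma = 3*350*27/(2*11.2*3.6^2) = 97.7 MPa

97.7
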